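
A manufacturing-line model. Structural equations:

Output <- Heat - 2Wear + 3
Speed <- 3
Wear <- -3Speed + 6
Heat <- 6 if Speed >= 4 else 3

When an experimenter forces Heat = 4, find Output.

Under do(Heat=4), the mechanism Heat <- 6 if Speed >= 4 else 3 is discarded; Heat is fixed at 4.
Wear = -3Speed + 6  [with Speed=3]  = -3
Output = Heat - 2Wear + 3  [with Heat=4, Wear=-3]  = 13

13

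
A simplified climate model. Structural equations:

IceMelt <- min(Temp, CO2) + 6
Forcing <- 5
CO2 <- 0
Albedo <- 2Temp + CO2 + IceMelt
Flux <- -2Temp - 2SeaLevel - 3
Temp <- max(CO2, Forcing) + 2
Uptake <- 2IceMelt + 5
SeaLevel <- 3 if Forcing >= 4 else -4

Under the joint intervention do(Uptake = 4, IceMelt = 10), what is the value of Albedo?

Setting Uptake = 4, IceMelt = 10 by intervention discards those variables' equations.
Temp = max(CO2, Forcing) + 2  [with CO2=0, Forcing=5]  = 7
Albedo = 2Temp + CO2 + IceMelt  [with Temp=7, CO2=0, IceMelt=10]  = 24

24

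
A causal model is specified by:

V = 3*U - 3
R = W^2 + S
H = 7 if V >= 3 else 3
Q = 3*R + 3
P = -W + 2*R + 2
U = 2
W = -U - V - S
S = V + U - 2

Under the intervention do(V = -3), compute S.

-3

The intervention breaks the incoming arrows to V: V = 3*U - 3 no longer applies, and V = -3.
S = V + U - 2  [with V=-3, U=2]  = -3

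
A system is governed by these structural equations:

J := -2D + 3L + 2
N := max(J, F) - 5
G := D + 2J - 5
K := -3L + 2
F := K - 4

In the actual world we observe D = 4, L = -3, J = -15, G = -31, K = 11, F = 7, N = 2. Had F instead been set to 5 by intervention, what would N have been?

Intervening sets F = 5 and removes its equation (F := K - 4).
J = -2D + 3L + 2  [with D=4, L=-3]  = -15
N = max(J, F) - 5  [with J=-15, F=5]  = 0

0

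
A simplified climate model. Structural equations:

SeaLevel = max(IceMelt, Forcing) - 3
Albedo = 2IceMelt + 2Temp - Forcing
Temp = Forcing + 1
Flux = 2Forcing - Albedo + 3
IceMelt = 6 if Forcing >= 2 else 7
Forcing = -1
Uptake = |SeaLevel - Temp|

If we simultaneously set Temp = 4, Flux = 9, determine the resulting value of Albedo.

The joint intervention fixes Temp = 4, Flux = 9, removing each variable's own equation.
IceMelt = 6 if Forcing >= 2 else 7  [with Forcing=-1]  = 7
Albedo = 2IceMelt + 2Temp - Forcing  [with IceMelt=7, Temp=4, Forcing=-1]  = 23

23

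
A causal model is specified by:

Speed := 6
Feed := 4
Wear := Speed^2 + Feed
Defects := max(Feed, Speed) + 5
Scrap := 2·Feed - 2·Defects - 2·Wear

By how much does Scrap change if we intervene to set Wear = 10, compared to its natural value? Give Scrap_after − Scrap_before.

60

do(Wear=10) replaces the equation Wear := Speed^2 + Feed with the constant Wear = 10.
Defects = max(Feed, Speed) + 5  [with Feed=4, Speed=6]  = 11
Scrap = 2·Feed - 2·Defects - 2·Wear  [with Feed=4, Defects=11, Wear=10]  = -34
Without intervention: Wear = Speed^2 + Feed  [with Speed=6, Feed=4]  = 40; Defects = max(Feed, Speed) + 5  [with Feed=4, Speed=6]  = 11; Scrap = 2·Feed - 2·Defects - 2·Wear  [with Feed=4, Defects=11, Wear=40]  = -94.
Change = -34 − (-94) = 60.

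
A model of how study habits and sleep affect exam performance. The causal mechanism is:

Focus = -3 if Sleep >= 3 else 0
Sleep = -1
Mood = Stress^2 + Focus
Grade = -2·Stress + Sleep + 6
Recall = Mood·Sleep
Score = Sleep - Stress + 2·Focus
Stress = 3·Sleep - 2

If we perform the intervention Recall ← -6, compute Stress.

-5

do(Recall=-6) replaces the equation Recall = Mood·Sleep with the constant Recall = -6.
Stress is not downstream of the intervention, so its value is determined by the original equations.
Stress = 3·Sleep - 2  [with Sleep=-1]  = -5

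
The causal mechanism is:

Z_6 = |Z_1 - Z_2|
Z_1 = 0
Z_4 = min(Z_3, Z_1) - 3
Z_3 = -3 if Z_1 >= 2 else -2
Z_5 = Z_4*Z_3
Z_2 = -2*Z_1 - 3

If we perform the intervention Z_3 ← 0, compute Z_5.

0

do(Z_3=0) replaces the equation Z_3 = -3 if Z_1 >= 2 else -2 with the constant Z_3 = 0.
Z_4 = min(Z_3, Z_1) - 3  [with Z_3=0, Z_1=0]  = -3
Z_5 = Z_4*Z_3  [with Z_4=-3, Z_3=0]  = 0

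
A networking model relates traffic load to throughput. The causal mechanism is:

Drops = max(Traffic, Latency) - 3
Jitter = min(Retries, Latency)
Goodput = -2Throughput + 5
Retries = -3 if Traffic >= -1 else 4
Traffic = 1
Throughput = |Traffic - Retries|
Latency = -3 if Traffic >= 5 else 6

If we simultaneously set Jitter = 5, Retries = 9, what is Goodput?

-11

Setting Jitter = 5, Retries = 9 by intervention discards those variables' equations.
Throughput = |Traffic - Retries|  [with Traffic=1, Retries=9]  = 8
Goodput = -2Throughput + 5  [with Throughput=8]  = -11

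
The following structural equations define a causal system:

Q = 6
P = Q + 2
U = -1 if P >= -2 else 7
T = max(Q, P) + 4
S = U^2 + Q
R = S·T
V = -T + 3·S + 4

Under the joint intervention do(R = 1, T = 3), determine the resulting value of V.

22

Under do(R = 1, T = 3), each intervened variable's structural equation is replaced by its fixed value.
P = Q + 2  [with Q=6]  = 8
U = -1 if P >= -2 else 7  [with P=8]  = -1
S = U^2 + Q  [with U=-1, Q=6]  = 7
V = -T + 3·S + 4  [with T=3, S=7]  = 22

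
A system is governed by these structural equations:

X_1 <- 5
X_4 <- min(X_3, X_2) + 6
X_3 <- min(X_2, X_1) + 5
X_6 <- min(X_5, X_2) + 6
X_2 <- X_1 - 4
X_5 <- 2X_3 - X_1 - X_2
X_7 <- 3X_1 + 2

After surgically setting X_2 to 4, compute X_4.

10

Under do(X_2=4), the mechanism X_2 <- X_1 - 4 is discarded; X_2 is fixed at 4.
X_3 = min(X_2, X_1) + 5  [with X_2=4, X_1=5]  = 9
X_4 = min(X_3, X_2) + 6  [with X_3=9, X_2=4]  = 10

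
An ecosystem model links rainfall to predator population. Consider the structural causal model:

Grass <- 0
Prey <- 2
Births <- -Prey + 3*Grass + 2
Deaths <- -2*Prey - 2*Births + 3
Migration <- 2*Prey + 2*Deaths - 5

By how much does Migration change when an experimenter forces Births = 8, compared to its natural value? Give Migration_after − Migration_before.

do(Births=8) replaces the equation Births <- -Prey + 3*Grass + 2 with the constant Births = 8.
Deaths = -2*Prey - 2*Births + 3  [with Prey=2, Births=8]  = -17
Migration = 2*Prey + 2*Deaths - 5  [with Prey=2, Deaths=-17]  = -35
Without intervention: Births = -Prey + 3*Grass + 2  [with Prey=2, Grass=0]  = 0; Deaths = -2*Prey - 2*Births + 3  [with Prey=2, Births=0]  = -1; Migration = 2*Prey + 2*Deaths - 5  [with Prey=2, Deaths=-1]  = -3.
Change = -35 − (-3) = -32.

-32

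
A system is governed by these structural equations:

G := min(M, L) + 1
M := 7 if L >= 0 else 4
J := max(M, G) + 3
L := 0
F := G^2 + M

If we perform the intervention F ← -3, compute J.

Intervening sets F = -3 and removes its equation (F := G^2 + M).
No directed path runs from F to J, so J keeps its natural value.
M = 7 if L >= 0 else 4  [with L=0]  = 7
G = min(M, L) + 1  [with M=7, L=0]  = 1
J = max(M, G) + 3  [with M=7, G=1]  = 10

10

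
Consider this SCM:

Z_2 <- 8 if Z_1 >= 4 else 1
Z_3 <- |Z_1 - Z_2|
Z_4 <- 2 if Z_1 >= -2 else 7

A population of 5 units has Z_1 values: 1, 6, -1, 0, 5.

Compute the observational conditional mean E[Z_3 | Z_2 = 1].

1

Observing Z_2=1 restricts to units where Z_2's equation naturally yields 1: Z_1 ∈ {1, -1, 0}. In that subpopulation Z_3 = 0, 2, 1, mean 1.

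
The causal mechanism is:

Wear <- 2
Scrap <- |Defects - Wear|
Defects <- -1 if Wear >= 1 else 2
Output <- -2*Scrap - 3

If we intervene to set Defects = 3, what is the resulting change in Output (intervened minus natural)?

Under do(Defects=3), the mechanism Defects <- -1 if Wear >= 1 else 2 is discarded; Defects is fixed at 3.
Scrap = |Defects - Wear|  [with Defects=3, Wear=2]  = 1
Output = -2*Scrap - 3  [with Scrap=1]  = -5
Without intervention: Defects = -1 if Wear >= 1 else 2  [with Wear=2]  = -1; Scrap = |Defects - Wear|  [with Defects=-1, Wear=2]  = 3; Output = -2*Scrap - 3  [with Scrap=3]  = -9.
Change = -5 − (-9) = 4.

4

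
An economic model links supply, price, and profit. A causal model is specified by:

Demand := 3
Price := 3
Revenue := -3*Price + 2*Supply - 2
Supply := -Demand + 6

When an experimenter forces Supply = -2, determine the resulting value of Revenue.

-15

The intervention breaks the incoming arrows to Supply: Supply := -Demand + 6 no longer applies, and Supply = -2.
Revenue = -3*Price + 2*Supply - 2  [with Price=3, Supply=-2]  = -15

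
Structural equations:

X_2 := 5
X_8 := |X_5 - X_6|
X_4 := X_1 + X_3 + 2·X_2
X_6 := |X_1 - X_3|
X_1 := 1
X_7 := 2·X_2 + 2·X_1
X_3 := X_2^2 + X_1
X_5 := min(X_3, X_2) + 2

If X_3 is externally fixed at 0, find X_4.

11

The intervention breaks the incoming arrows to X_3: X_3 := X_2^2 + X_1 no longer applies, and X_3 = 0.
X_4 = X_1 + X_3 + 2·X_2  [with X_1=1, X_3=0, X_2=5]  = 11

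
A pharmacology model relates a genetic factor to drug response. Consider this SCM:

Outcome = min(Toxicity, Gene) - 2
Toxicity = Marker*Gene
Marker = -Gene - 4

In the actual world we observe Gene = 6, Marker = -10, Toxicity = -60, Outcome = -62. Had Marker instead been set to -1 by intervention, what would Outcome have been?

Under do(Marker=-1), the mechanism Marker = -Gene - 4 is discarded; Marker is fixed at -1.
Toxicity = Marker*Gene  [with Marker=-1, Gene=6]  = -6
Outcome = min(Toxicity, Gene) - 2  [with Toxicity=-6, Gene=6]  = -8

-8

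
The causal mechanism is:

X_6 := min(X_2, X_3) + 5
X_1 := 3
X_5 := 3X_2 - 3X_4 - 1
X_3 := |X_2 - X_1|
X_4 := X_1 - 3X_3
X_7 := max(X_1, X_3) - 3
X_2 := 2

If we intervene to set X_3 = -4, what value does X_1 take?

Under do(X_3=-4), the mechanism X_3 := |X_2 - X_1| is discarded; X_3 is fixed at -4.
X_1 is not downstream of the intervention, so its value is determined by the original equations.

3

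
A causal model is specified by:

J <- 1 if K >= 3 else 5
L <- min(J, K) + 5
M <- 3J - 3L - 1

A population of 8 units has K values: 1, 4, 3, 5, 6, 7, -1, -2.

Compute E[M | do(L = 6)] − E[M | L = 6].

Under do(L=6), L's equation is replaced by L=6 for every unit. Per-unit M: -4, -16, -16, -16, -16, -16, -4, -4. Mean = -11.5.
Observing L=6 restricts to units where L's equation naturally yields 6: K ∈ {1, 4, 3, 5, 6, 7}. In that subpopulation M = -4, -16, -16, -16, -16, -16, mean -14.
Difference = -11.5 − (-14) = 2.5.

2.5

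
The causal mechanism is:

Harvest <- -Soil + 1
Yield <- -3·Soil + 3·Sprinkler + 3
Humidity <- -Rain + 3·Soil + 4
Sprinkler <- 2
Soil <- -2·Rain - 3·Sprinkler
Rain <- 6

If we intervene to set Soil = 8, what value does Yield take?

-15

do(Soil=8) replaces the equation Soil <- -2·Rain - 3·Sprinkler with the constant Soil = 8.
Yield = -3·Soil + 3·Sprinkler + 3  [with Soil=8, Sprinkler=2]  = -15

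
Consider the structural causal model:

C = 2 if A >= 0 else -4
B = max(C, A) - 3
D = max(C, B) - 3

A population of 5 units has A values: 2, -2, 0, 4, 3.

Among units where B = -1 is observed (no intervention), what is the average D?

Observing B=-1 restricts to units where B's equation naturally yields -1: A ∈ {2, 0}. In that subpopulation D = -1, -1, mean -1.

-1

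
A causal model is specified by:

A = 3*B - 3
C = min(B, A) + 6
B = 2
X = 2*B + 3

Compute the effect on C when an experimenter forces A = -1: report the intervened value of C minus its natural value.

The intervention breaks the incoming arrows to A: A = 3*B - 3 no longer applies, and A = -1.
C = min(B, A) + 6  [with B=2, A=-1]  = 5
Without intervention: A = 3*B - 3  [with B=2]  = 3; C = min(B, A) + 6  [with B=2, A=3]  = 8.
Change = 5 − 8 = -3.

-3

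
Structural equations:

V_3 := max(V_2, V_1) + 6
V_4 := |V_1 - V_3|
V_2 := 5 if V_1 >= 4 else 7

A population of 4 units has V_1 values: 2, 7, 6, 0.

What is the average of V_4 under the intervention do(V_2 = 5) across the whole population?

8

Every unit gets V_2=5 under the intervention. V_4 values become 9, 6, 6, 11; E[V_4|do(V_2=5)] = 8.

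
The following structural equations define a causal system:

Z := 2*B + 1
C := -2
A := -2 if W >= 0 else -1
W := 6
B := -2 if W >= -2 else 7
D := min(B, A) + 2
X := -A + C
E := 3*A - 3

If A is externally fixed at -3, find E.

-12

The intervention breaks the incoming arrows to A: A := -2 if W >= 0 else -1 no longer applies, and A = -3.
E = 3*A - 3  [with A=-3]  = -12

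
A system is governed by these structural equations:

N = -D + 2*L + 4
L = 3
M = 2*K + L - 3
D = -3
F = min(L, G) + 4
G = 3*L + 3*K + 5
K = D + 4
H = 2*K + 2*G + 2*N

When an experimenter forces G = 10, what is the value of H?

Intervening sets G = 10 and removes its equation (G = 3*L + 3*K + 5).
N = -D + 2*L + 4  [with D=-3, L=3]  = 13
K = D + 4  [with D=-3]  = 1
H = 2*K + 2*G + 2*N  [with K=1, G=10, N=13]  = 48

48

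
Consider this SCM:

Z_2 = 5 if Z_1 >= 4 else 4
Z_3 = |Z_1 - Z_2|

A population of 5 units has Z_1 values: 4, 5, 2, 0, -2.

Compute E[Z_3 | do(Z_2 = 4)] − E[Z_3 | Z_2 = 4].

The intervention sets Z_2=4 in all 5 units regardless of Z_1. Recomputing Z_3 per unit gives 0, 1, 2, 4, 6; average 2.6.
Observing Z_2=4 restricts to units where Z_2's equation naturally yields 4: Z_1 ∈ {2, 0, -2}. In that subpopulation Z_3 = 2, 4, 6, mean 4.
Difference = 2.6 − 4 = -1.4.

-1.4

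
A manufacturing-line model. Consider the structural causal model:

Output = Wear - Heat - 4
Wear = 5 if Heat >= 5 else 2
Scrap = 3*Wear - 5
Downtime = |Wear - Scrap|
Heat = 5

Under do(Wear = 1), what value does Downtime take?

3

do(Wear=1) replaces the equation Wear = 5 if Heat >= 5 else 2 with the constant Wear = 1.
Scrap = 3*Wear - 5  [with Wear=1]  = -2
Downtime = |Wear - Scrap|  [with Wear=1, Scrap=-2]  = 3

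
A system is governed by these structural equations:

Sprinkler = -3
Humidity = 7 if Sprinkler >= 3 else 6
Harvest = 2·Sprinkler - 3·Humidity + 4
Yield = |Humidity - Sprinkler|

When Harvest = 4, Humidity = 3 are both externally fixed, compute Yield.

6

Setting Harvest = 4, Humidity = 3 by intervention discards those variables' equations.
Yield = |Humidity - Sprinkler|  [with Humidity=3, Sprinkler=-3]  = 6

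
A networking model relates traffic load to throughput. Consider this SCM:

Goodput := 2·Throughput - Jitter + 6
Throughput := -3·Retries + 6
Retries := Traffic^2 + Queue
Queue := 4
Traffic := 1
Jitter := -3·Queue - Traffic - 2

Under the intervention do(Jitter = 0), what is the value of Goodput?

Under do(Jitter=0), the mechanism Jitter := -3·Queue - Traffic - 2 is discarded; Jitter is fixed at 0.
Retries = Traffic^2 + Queue  [with Traffic=1, Queue=4]  = 5
Throughput = -3·Retries + 6  [with Retries=5]  = -9
Goodput = 2·Throughput - Jitter + 6  [with Throughput=-9, Jitter=0]  = -12

-12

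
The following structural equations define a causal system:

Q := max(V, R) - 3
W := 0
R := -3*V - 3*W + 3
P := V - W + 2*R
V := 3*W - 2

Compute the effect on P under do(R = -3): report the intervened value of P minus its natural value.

-24

The intervention breaks the incoming arrows to R: R := -3*V - 3*W + 3 no longer applies, and R = -3.
V = 3*W - 2  [with W=0]  = -2
P = V - W + 2*R  [with V=-2, W=0, R=-3]  = -8
Without intervention: V = 3*W - 2  [with W=0]  = -2; R = -3*V - 3*W + 3  [with V=-2, W=0]  = 9; P = V - W + 2*R  [with V=-2, W=0, R=9]  = 16.
Change = -8 − 16 = -24.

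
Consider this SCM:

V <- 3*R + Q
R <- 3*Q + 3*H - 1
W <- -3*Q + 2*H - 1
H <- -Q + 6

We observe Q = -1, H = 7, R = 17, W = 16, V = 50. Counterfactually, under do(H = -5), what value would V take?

-58

do(H=-5) replaces the equation H <- -Q + 6 with the constant H = -5.
R = 3*Q + 3*H - 1  [with Q=-1, H=-5]  = -19
V = 3*R + Q  [with R=-19, Q=-1]  = -58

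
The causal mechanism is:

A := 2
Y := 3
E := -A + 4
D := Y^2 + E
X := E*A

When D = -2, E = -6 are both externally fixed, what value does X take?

-12

The joint intervention fixes D = -2, E = -6, removing each variable's own equation.
X = E*A  [with E=-6, A=2]  = -12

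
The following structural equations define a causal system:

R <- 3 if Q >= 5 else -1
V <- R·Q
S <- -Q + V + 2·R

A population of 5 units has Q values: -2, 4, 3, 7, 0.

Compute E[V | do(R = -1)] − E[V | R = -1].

-1.15

Under do(R=-1), R's equation is replaced by R=-1 for every unit. Per-unit V: 2, -4, -3, -7, 0. Mean = -2.4.
Observing R=-1 restricts to units where R's equation naturally yields -1: Q ∈ {-2, 4, 3, 0}. In that subpopulation V = 2, -4, -3, 0, mean -1.25.
Difference = -2.4 − (-1.25) = -1.15.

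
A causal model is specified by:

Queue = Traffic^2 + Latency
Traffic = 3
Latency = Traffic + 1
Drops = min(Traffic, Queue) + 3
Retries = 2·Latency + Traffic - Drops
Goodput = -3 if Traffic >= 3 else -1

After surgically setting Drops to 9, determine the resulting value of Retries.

Intervening sets Drops = 9 and removes its equation (Drops = min(Traffic, Queue) + 3).
Latency = Traffic + 1  [with Traffic=3]  = 4
Retries = 2·Latency + Traffic - Drops  [with Latency=4, Traffic=3, Drops=9]  = 2

2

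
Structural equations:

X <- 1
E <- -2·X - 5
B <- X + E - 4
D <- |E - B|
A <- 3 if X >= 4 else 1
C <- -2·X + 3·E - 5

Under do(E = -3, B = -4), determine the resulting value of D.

Setting E = -3, B = -4 by intervention discards those variables' equations.
D = |E - B|  [with E=-3, B=-4]  = 1

1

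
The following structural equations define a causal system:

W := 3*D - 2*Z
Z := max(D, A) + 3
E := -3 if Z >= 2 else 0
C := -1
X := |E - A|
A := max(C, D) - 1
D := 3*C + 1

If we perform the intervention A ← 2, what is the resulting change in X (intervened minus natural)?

3

The intervention breaks the incoming arrows to A: A := max(C, D) - 1 no longer applies, and A = 2.
D = 3*C + 1  [with C=-1]  = -2
Z = max(D, A) + 3  [with D=-2, A=2]  = 5
E = -3 if Z >= 2 else 0  [with Z=5]  = -3
X = |E - A|  [with E=-3, A=2]  = 5
Without intervention: D = 3*C + 1  [with C=-1]  = -2; A = max(C, D) - 1  [with C=-1, D=-2]  = -2; Z = max(D, A) + 3  [with D=-2, A=-2]  = 1; E = -3 if Z >= 2 else 0  [with Z=1]  = 0; X = |E - A|  [with E=0, A=-2]  = 2.
Change = 5 − 2 = 3.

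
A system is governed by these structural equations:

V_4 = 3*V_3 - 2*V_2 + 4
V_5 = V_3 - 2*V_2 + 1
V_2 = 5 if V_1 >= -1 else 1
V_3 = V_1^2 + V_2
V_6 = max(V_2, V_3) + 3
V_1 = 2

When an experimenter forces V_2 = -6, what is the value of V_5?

do(V_2=-6) replaces the equation V_2 = 5 if V_1 >= -1 else 1 with the constant V_2 = -6.
V_3 = V_1^2 + V_2  [with V_1=2, V_2=-6]  = -2
V_5 = V_3 - 2*V_2 + 1  [with V_3=-2, V_2=-6]  = 11

11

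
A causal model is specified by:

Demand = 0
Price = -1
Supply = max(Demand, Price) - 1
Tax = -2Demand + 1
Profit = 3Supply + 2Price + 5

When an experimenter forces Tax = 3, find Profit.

0

Intervening sets Tax = 3 and removes its equation (Tax = -2Demand + 1).
No directed path runs from Tax to Profit, so Profit keeps its natural value.
Supply = max(Demand, Price) - 1  [with Demand=0, Price=-1]  = -1
Profit = 3Supply + 2Price + 5  [with Supply=-1, Price=-1]  = 0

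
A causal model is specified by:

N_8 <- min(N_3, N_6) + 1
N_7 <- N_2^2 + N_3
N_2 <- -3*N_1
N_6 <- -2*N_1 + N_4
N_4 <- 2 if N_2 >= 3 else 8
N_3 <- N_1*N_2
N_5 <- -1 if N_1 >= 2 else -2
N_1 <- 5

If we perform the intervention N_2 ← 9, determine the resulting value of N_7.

126

Under do(N_2=9), the mechanism N_2 <- -3*N_1 is discarded; N_2 is fixed at 9.
N_3 = N_1*N_2  [with N_1=5, N_2=9]  = 45
N_7 = N_2^2 + N_3  [with N_2=9, N_3=45]  = 126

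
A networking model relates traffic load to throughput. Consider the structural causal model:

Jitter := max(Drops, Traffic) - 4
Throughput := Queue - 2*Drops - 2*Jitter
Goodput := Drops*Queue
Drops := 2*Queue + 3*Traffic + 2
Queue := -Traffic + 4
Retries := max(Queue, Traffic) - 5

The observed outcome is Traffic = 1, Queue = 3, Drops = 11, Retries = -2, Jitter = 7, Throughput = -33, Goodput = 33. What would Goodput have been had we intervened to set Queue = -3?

Under do(Queue=-3), the mechanism Queue := -Traffic + 4 is discarded; Queue is fixed at -3.
Drops = 2*Queue + 3*Traffic + 2  [with Queue=-3, Traffic=1]  = -1
Goodput = Drops*Queue  [with Drops=-1, Queue=-3]  = 3

3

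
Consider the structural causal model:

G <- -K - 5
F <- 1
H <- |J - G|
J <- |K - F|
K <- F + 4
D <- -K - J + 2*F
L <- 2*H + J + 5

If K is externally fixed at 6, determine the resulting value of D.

Under do(K=6), the mechanism K <- F + 4 is discarded; K is fixed at 6.
J = |K - F|  [with K=6, F=1]  = 5
D = -K - J + 2*F  [with K=6, J=5, F=1]  = -9

-9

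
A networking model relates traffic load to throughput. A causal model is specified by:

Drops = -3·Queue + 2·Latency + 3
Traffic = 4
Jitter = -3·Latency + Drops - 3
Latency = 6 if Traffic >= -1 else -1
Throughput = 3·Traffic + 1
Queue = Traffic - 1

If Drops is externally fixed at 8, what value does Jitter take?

-13

Intervening sets Drops = 8 and removes its equation (Drops = -3·Queue + 2·Latency + 3).
Latency = 6 if Traffic >= -1 else -1  [with Traffic=4]  = 6
Jitter = -3·Latency + Drops - 3  [with Latency=6, Drops=8]  = -13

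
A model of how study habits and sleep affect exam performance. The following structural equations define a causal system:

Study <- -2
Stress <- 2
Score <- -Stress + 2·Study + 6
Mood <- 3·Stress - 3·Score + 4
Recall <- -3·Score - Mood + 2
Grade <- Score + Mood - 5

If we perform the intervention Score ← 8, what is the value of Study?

-2

Under do(Score=8), the mechanism Score <- -Stress + 2·Study + 6 is discarded; Score is fixed at 8.
Study is not downstream of the intervention, so its value is determined by the original equations.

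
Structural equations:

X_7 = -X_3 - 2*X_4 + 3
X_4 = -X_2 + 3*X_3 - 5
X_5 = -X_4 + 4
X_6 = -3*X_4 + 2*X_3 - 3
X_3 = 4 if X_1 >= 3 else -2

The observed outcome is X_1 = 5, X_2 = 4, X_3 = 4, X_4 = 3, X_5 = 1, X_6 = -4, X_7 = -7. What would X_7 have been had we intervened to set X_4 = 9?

-19

The intervention breaks the incoming arrows to X_4: X_4 = -X_2 + 3*X_3 - 5 no longer applies, and X_4 = 9.
X_3 = 4 if X_1 >= 3 else -2  [with X_1=5]  = 4
X_7 = -X_3 - 2*X_4 + 3  [with X_3=4, X_4=9]  = -19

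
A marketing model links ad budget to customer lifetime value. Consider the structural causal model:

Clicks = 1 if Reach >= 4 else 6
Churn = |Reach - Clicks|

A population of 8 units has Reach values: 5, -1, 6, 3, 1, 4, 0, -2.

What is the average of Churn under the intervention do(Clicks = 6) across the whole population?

4

do(Clicks=6) breaks Clicks's dependence on Reach. With Clicks=6 fixed, Churn across the units is 1, 7, 0, 3, 5, 2, 6, 8, mean 4.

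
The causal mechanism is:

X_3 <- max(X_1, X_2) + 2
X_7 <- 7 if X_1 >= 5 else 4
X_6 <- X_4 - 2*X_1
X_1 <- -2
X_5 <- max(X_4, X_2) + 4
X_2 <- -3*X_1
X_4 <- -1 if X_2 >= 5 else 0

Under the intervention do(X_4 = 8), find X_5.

12

Intervening sets X_4 = 8 and removes its equation (X_4 <- -1 if X_2 >= 5 else 0).
X_2 = -3*X_1  [with X_1=-2]  = 6
X_5 = max(X_4, X_2) + 4  [with X_4=8, X_2=6]  = 12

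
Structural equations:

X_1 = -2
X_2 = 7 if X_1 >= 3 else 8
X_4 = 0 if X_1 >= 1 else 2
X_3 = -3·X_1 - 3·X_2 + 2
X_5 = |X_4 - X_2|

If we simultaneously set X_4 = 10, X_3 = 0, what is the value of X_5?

The joint intervention fixes X_4 = 10, X_3 = 0, removing each variable's own equation.
X_2 = 7 if X_1 >= 3 else 8  [with X_1=-2]  = 8
X_5 = |X_4 - X_2|  [with X_4=10, X_2=8]  = 2

2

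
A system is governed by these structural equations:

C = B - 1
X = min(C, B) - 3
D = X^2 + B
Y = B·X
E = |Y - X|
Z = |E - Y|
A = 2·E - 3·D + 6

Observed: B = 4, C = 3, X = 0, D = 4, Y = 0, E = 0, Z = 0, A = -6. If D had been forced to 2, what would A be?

0

do(D=2) replaces the equation D = X^2 + B with the constant D = 2.
C = B - 1  [with B=4]  = 3
X = min(C, B) - 3  [with C=3, B=4]  = 0
Y = B·X  [with B=4, X=0]  = 0
E = |Y - X|  [with Y=0, X=0]  = 0
A = 2·E - 3·D + 6  [with E=0, D=2]  = 0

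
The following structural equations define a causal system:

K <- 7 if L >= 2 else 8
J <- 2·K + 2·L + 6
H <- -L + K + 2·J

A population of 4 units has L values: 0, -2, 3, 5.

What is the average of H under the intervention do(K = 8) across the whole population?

56.5

The intervention sets K=8 in all 4 units regardless of L. Recomputing H per unit gives 52, 46, 61, 67; average 56.5.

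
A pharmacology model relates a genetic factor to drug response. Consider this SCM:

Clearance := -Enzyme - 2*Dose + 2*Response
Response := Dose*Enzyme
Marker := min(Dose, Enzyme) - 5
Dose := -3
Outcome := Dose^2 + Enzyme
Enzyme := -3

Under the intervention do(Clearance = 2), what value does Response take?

The intervention breaks the incoming arrows to Clearance: Clearance := -Enzyme - 2*Dose + 2*Response no longer applies, and Clearance = 2.
Since Response is not a descendant of the intervened variable, it is unaffected.
Response = Dose*Enzyme  [with Dose=-3, Enzyme=-3]  = 9

9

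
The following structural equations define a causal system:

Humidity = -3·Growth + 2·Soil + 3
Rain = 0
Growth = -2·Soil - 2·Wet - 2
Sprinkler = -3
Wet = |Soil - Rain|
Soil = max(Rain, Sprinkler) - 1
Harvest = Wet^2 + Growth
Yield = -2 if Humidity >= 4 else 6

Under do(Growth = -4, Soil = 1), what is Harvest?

Under do(Growth = -4, Soil = 1), each intervened variable's structural equation is replaced by its fixed value.
Wet = |Soil - Rain|  [with Soil=1, Rain=0]  = 1
Harvest = Wet^2 + Growth  [with Wet=1, Growth=-4]  = -3

-3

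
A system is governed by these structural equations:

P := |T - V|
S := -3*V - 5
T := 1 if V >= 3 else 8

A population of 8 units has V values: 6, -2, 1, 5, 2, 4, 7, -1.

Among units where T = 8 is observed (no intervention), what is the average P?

8

Conditioning on T=8 selects the 4 unit(s) with V ∈ {-2, 1, 2, -1}. Their P values: 10, 7, 6, 9. Mean = 8.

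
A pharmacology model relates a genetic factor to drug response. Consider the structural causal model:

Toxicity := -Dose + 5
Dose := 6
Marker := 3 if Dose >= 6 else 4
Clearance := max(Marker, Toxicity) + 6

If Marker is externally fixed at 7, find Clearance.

Under do(Marker=7), the mechanism Marker := 3 if Dose >= 6 else 4 is discarded; Marker is fixed at 7.
Toxicity = -Dose + 5  [with Dose=6]  = -1
Clearance = max(Marker, Toxicity) + 6  [with Marker=7, Toxicity=-1]  = 13

13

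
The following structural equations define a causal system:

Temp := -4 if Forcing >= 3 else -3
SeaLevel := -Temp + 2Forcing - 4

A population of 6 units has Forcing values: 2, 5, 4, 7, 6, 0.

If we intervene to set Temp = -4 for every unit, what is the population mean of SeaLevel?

8

Every unit gets Temp=-4 under the intervention. SeaLevel values become 4, 10, 8, 14, 12, 0; E[SeaLevel|do(Temp=-4)] = 8.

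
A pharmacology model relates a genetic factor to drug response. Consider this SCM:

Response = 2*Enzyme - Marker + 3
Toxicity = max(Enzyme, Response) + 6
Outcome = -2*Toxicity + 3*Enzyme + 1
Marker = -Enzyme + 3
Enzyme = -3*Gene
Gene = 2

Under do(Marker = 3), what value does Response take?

-12

The intervention breaks the incoming arrows to Marker: Marker = -Enzyme + 3 no longer applies, and Marker = 3.
Enzyme = -3*Gene  [with Gene=2]  = -6
Response = 2*Enzyme - Marker + 3  [with Enzyme=-6, Marker=3]  = -12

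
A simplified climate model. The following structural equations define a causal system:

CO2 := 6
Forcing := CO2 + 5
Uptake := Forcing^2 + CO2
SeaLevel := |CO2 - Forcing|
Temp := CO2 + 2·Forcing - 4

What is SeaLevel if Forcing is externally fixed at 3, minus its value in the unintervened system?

-2

Under do(Forcing=3), the mechanism Forcing := CO2 + 5 is discarded; Forcing is fixed at 3.
SeaLevel = |CO2 - Forcing|  [with CO2=6, Forcing=3]  = 3
Without intervention: Forcing = CO2 + 5  [with CO2=6]  = 11; SeaLevel = |CO2 - Forcing|  [with CO2=6, Forcing=11]  = 5.
Change = 3 − 5 = -2.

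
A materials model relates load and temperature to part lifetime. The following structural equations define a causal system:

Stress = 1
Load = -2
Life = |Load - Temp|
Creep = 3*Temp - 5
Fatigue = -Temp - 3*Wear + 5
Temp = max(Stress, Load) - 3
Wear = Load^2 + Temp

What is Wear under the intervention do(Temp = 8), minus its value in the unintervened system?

do(Temp=8) replaces the equation Temp = max(Stress, Load) - 3 with the constant Temp = 8.
Wear = Load^2 + Temp  [with Load=-2, Temp=8]  = 12
Without intervention: Temp = max(Stress, Load) - 3  [with Stress=1, Load=-2]  = -2; Wear = Load^2 + Temp  [with Load=-2, Temp=-2]  = 2.
Change = 12 − 2 = 10.

10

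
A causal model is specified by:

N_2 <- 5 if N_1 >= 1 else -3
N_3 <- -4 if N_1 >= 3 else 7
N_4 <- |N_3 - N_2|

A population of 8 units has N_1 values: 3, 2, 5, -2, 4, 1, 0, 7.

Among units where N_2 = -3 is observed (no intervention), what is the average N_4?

10

E[N_4|N_2=-3] averages over only the 2 units with N_2=-3 (N_1 = -2, 0): N_4 = 10, 10, mean 10.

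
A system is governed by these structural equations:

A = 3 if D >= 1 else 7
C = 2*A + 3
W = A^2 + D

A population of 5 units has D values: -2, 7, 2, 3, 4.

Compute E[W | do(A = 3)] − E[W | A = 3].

Every unit gets A=3 under the intervention. W values become 7, 16, 11, 12, 13; E[W|do(A=3)] = 11.8.
E[W|A=3] averages over only the 4 units with A=3 (D = 7, 2, 3, 4): W = 16, 11, 12, 13, mean 13.
Difference = 11.8 − 13 = -1.2.

-1.2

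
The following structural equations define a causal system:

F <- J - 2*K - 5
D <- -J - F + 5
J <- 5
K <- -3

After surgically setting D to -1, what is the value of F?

6

Under do(D=-1), the mechanism D <- -J - F + 5 is discarded; D is fixed at -1.
Since F is not a descendant of the intervened variable, it is unaffected.
F = J - 2*K - 5  [with J=5, K=-3]  = 6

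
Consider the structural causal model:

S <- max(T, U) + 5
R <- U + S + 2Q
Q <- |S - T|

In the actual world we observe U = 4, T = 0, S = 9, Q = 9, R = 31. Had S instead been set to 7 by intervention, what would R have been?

25

do(S=7) replaces the equation S <- max(T, U) + 5 with the constant S = 7.
Q = |S - T|  [with S=7, T=0]  = 7
R = U + S + 2Q  [with U=4, S=7, Q=7]  = 25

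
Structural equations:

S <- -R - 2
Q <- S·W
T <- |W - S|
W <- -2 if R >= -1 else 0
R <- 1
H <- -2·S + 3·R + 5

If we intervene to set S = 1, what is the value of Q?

-2

The intervention breaks the incoming arrows to S: S <- -R - 2 no longer applies, and S = 1.
W = -2 if R >= -1 else 0  [with R=1]  = -2
Q = S·W  [with S=1, W=-2]  = -2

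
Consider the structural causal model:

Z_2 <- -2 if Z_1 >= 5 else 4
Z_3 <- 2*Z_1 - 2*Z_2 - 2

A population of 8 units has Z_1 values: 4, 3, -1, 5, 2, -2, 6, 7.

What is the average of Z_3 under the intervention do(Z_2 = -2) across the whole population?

The intervention sets Z_2=-2 in all 8 units regardless of Z_1. Recomputing Z_3 per unit gives 10, 8, 0, 12, 6, -2, 14, 16; average 8.

8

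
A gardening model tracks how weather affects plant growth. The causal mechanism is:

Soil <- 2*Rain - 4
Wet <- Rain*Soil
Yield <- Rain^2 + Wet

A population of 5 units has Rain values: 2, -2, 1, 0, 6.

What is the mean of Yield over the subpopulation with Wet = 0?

2

E[Yield|Wet=0] averages over only the 2 units with Wet=0 (Rain = 2, 0): Yield = 4, 0, mean 2.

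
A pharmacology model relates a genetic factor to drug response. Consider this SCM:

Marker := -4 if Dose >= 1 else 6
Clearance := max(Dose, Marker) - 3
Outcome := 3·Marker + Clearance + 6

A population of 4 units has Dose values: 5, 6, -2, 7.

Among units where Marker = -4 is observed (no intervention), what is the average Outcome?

-3

Conditioning on Marker=-4 selects the 3 unit(s) with Dose ∈ {5, 6, 7}. Their Outcome values: -4, -3, -2. Mean = -3.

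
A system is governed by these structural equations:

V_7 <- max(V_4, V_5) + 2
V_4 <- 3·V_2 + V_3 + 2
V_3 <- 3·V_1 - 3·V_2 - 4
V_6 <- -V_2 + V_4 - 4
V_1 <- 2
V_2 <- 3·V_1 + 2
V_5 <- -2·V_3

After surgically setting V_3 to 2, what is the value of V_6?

16

The intervention breaks the incoming arrows to V_3: V_3 <- 3·V_1 - 3·V_2 - 4 no longer applies, and V_3 = 2.
V_2 = 3·V_1 + 2  [with V_1=2]  = 8
V_4 = 3·V_2 + V_3 + 2  [with V_2=8, V_3=2]  = 28
V_6 = -V_2 + V_4 - 4  [with V_2=8, V_4=28]  = 16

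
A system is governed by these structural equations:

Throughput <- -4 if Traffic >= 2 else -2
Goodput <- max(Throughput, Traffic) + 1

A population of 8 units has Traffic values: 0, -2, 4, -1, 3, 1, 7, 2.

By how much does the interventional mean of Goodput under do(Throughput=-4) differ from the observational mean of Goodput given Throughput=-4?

The intervention sets Throughput=-4 in all 8 units regardless of Traffic. Recomputing Goodput per unit gives 1, -1, 5, 0, 4, 2, 8, 3; average 2.75.
E[Goodput|Throughput=-4] averages over only the 4 units with Throughput=-4 (Traffic = 4, 3, 7, 2): Goodput = 5, 4, 8, 3, mean 5.
Difference = 2.75 − 5 = -2.25.

-2.25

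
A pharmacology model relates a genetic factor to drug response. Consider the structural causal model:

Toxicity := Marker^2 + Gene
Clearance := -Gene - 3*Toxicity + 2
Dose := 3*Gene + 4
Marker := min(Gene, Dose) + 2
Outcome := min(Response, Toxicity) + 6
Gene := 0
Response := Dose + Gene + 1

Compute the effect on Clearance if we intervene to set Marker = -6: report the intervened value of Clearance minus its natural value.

-96

The intervention breaks the incoming arrows to Marker: Marker := min(Gene, Dose) + 2 no longer applies, and Marker = -6.
Toxicity = Marker^2 + Gene  [with Marker=-6, Gene=0]  = 36
Clearance = -Gene - 3*Toxicity + 2  [with Gene=0, Toxicity=36]  = -106
Without intervention: Dose = 3*Gene + 4  [with Gene=0]  = 4; Marker = min(Gene, Dose) + 2  [with Gene=0, Dose=4]  = 2; Toxicity = Marker^2 + Gene  [with Marker=2, Gene=0]  = 4; Clearance = -Gene - 3*Toxicity + 2  [with Gene=0, Toxicity=4]  = -10.
Change = -106 − (-10) = -96.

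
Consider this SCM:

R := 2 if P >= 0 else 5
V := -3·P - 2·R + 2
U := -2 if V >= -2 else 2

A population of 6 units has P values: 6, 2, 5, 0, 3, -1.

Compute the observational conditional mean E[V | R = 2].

-11.6

E[V|R=2] averages over only the 5 units with R=2 (P = 6, 2, 5, 0, 3): V = -20, -8, -17, -2, -11, mean -11.6.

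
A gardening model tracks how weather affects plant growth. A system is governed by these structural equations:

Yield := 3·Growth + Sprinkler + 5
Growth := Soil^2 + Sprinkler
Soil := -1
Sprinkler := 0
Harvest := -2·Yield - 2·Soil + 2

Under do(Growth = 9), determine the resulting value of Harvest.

do(Growth=9) replaces the equation Growth := Soil^2 + Sprinkler with the constant Growth = 9.
Yield = 3·Growth + Sprinkler + 5  [with Growth=9, Sprinkler=0]  = 32
Harvest = -2·Yield - 2·Soil + 2  [with Yield=32, Soil=-1]  = -60

-60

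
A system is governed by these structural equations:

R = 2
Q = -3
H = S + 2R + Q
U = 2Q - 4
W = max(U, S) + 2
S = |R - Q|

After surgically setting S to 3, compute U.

Under do(S=3), the mechanism S = |R - Q| is discarded; S is fixed at 3.
Since U is not a descendant of the intervened variable, it is unaffected.
U = 2Q - 4  [with Q=-3]  = -10

-10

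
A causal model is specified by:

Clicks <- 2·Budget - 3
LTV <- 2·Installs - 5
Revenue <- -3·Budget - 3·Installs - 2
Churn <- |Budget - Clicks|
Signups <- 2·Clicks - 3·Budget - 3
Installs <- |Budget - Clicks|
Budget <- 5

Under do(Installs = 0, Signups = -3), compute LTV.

-5

Under do(Installs = 0, Signups = -3), each intervened variable's structural equation is replaced by its fixed value.
LTV = 2·Installs - 5  [with Installs=0]  = -5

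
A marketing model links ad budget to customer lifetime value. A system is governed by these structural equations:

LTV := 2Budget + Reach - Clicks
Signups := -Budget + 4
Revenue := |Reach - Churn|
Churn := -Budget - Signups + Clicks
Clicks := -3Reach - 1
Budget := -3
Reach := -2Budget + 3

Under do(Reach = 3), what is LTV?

Under do(Reach=3), the mechanism Reach := -2Budget + 3 is discarded; Reach is fixed at 3.
Clicks = -3Reach - 1  [with Reach=3]  = -10
LTV = 2Budget + Reach - Clicks  [with Budget=-3, Reach=3, Clicks=-10]  = 7

7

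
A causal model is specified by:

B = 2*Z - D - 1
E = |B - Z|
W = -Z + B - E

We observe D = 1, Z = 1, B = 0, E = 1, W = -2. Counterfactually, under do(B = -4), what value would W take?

-10

do(B=-4) replaces the equation B = 2*Z - D - 1 with the constant B = -4.
E = |B - Z|  [with B=-4, Z=1]  = 5
W = -Z + B - E  [with Z=1, B=-4, E=5]  = -10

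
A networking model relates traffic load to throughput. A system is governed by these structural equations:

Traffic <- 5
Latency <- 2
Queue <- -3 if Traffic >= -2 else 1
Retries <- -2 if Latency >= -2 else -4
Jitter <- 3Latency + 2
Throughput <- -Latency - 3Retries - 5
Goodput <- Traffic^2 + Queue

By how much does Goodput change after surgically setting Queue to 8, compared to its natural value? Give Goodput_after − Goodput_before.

The intervention breaks the incoming arrows to Queue: Queue <- -3 if Traffic >= -2 else 1 no longer applies, and Queue = 8.
Goodput = Traffic^2 + Queue  [with Traffic=5, Queue=8]  = 33
Without intervention: Queue = -3 if Traffic >= -2 else 1  [with Traffic=5]  = -3; Goodput = Traffic^2 + Queue  [with Traffic=5, Queue=-3]  = 22.
Change = 33 − 22 = 11.

11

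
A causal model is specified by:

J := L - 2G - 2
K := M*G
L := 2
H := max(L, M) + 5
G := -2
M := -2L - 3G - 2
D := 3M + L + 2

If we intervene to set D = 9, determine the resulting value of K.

0

The intervention breaks the incoming arrows to D: D := 3M + L + 2 no longer applies, and D = 9.
Since K is not a descendant of the intervened variable, it is unaffected.
M = -2L - 3G - 2  [with L=2, G=-2]  = 0
K = M*G  [with M=0, G=-2]  = 0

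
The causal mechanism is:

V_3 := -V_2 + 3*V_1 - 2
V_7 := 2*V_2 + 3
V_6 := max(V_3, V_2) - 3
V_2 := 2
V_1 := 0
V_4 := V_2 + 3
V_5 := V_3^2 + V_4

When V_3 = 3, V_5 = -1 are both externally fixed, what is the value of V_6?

Setting V_3 = 3, V_5 = -1 by intervention discards those variables' equations.
V_6 = max(V_3, V_2) - 3  [with V_3=3, V_2=2]  = 0

0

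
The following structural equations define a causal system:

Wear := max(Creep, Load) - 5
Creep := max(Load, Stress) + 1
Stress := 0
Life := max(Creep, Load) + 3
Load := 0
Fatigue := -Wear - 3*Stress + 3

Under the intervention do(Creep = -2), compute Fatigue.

do(Creep=-2) replaces the equation Creep := max(Load, Stress) + 1 with the constant Creep = -2.
Wear = max(Creep, Load) - 5  [with Creep=-2, Load=0]  = -5
Fatigue = -Wear - 3*Stress + 3  [with Wear=-5, Stress=0]  = 8

8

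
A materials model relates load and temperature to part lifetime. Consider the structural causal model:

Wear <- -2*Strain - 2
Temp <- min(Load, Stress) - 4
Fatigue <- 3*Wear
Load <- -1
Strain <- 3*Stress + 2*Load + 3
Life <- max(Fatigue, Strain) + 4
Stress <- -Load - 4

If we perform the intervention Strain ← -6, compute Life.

34

The intervention breaks the incoming arrows to Strain: Strain <- 3*Stress + 2*Load + 3 no longer applies, and Strain = -6.
Wear = -2*Strain - 2  [with Strain=-6]  = 10
Fatigue = 3*Wear  [with Wear=10]  = 30
Life = max(Fatigue, Strain) + 4  [with Fatigue=30, Strain=-6]  = 34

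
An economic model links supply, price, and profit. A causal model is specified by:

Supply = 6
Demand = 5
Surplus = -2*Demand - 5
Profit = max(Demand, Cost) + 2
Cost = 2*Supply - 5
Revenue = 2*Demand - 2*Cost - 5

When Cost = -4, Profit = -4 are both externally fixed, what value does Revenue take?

13

The joint intervention fixes Cost = -4, Profit = -4, removing each variable's own equation.
Revenue = 2*Demand - 2*Cost - 5  [with Demand=5, Cost=-4]  = 13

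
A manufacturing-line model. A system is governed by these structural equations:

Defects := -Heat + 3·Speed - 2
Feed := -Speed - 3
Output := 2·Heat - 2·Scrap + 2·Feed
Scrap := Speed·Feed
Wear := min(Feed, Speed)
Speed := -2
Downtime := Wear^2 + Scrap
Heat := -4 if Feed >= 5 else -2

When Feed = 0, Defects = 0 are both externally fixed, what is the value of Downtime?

4

The joint intervention fixes Feed = 0, Defects = 0, removing each variable's own equation.
Wear = min(Feed, Speed)  [with Feed=0, Speed=-2]  = -2
Scrap = Speed·Feed  [with Speed=-2, Feed=0]  = 0
Downtime = Wear^2 + Scrap  [with Wear=-2, Scrap=0]  = 4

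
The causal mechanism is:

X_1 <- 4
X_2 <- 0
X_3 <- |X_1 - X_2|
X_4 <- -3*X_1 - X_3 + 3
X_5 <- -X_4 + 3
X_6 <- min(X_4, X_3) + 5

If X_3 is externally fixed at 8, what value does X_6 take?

The intervention breaks the incoming arrows to X_3: X_3 <- |X_1 - X_2| no longer applies, and X_3 = 8.
X_4 = -3*X_1 - X_3 + 3  [with X_1=4, X_3=8]  = -17
X_6 = min(X_4, X_3) + 5  [with X_4=-17, X_3=8]  = -12

-12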